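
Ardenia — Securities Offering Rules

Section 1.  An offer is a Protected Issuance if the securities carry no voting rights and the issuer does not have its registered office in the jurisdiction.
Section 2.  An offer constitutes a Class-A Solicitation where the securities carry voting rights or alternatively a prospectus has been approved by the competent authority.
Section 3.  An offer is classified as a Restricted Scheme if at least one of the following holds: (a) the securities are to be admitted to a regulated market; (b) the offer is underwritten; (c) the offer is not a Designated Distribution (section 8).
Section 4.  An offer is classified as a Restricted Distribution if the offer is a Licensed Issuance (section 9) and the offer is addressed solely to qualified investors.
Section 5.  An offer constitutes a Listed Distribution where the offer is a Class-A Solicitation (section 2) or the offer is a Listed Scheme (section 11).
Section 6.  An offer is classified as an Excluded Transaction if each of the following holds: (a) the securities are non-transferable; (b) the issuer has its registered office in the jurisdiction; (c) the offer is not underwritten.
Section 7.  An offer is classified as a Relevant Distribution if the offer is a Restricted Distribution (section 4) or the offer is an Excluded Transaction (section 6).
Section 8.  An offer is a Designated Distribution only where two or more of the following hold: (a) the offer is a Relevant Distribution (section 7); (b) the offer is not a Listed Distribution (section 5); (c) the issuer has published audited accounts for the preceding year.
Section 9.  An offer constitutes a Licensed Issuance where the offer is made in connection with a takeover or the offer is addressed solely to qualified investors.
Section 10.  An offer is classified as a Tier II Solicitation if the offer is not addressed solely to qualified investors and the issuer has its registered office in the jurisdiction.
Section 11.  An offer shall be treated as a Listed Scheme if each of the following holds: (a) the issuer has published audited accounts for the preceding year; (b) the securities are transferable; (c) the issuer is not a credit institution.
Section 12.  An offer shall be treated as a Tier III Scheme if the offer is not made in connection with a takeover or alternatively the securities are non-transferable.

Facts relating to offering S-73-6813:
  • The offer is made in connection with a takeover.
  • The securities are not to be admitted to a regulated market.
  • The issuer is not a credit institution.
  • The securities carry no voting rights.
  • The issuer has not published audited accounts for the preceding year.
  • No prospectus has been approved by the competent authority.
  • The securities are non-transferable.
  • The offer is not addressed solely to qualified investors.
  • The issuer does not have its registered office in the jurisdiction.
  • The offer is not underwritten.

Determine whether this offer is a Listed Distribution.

No

section 2 — Class-A Solicitation: [the securities carry voting rights? no] OR [a prospectus has been approved by the competent authority? no] → not satisfied.
section 11 — Listed Scheme: [the issuer has published audited accounts for the preceding year? no] AND [the securities are transferable? no] AND [the issuer is not a credit institution? yes] → not satisfied.
section 5 — Listed Distribution: [Class-A Solicitation (section 2)? no] OR [Listed Scheme (section 11)? no] → not satisfied.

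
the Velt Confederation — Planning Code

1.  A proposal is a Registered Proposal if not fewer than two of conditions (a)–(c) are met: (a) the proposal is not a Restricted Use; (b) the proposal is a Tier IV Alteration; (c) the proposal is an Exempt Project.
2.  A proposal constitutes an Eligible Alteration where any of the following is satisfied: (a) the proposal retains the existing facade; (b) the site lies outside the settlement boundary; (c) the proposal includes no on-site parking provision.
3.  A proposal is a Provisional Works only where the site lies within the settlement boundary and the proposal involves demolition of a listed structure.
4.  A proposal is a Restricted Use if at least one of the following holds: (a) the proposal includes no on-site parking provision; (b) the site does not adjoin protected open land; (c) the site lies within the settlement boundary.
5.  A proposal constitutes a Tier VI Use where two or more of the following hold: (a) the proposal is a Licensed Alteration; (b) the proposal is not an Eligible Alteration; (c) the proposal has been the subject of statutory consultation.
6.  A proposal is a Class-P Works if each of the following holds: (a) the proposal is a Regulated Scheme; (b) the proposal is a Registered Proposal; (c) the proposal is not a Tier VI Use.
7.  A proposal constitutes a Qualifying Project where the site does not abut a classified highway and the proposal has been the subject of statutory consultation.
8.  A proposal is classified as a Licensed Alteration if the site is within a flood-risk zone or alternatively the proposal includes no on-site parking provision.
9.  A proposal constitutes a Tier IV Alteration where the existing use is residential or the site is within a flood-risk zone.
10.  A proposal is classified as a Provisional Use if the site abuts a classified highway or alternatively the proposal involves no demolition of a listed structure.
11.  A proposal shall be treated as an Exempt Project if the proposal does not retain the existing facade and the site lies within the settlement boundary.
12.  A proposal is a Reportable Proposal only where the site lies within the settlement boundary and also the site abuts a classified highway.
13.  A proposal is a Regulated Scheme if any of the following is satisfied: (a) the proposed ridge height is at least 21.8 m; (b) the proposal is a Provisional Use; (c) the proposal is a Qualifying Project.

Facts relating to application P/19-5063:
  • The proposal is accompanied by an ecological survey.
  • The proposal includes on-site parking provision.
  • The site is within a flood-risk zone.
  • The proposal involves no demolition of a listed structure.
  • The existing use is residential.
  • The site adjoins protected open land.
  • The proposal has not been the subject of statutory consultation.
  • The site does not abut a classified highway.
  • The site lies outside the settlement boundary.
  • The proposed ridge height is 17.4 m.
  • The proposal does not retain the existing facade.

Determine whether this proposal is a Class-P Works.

Under paragraph 10: the site abuts a classified highway? no; or the proposal involves no demolition of a listed structure? yes. So the proposal is a Provisional Use.
Under paragraph 7: the site does not abut a classified highway? yes; and the proposal has been the subject of statutory consultation? no. So the proposal is not a Qualifying Project.
Under paragraph 13: proposed ridge height: 17.4 m ≥ 21.8 m? no; or Provisional Use (paragraph 10)? yes; or Qualifying Project (paragraph 7)? no. So the proposal is a Regulated Scheme.
Under paragraph 4: the proposal includes no on-site parking provision? no; or the site does not adjoin protected open land? no; or the site lies within the settlement boundary? no. So the proposal is not a Restricted Use.
Under paragraph 9: the existing use is residential? yes; or the site is within a flood-risk zone? yes. So the proposal is a Tier IV Alteration.
Under paragraph 11: the proposal does not retain the existing facade? yes; and the site lies within the settlement boundary? no. So the proposal is not an Exempt Project.
Under paragraph 1: not a Restricted Use (paragraph 4)? yes; Tier IV Alteration (paragraph 9)? yes; Exempt Project (paragraph 11)? no — 2 of 3 hold (need ≥2) → satisfied.
Under paragraph 8: the site is within a flood-risk zone? yes; or the proposal includes no on-site parking provision? no. So the proposal is a Licensed Alteration.
Under paragraph 2: the proposal retains the existing facade? no; or the site lies outside the settlement boundary? yes; or the proposal includes no on-site parking provision? no. So the proposal is an Eligible Alteration.
Under paragraph 5: Licensed Alteration (paragraph 8)? yes; not an Eligible Alteration (paragraph 2)? no; the proposal has been the subject of statutory consultation? no — 1 of 3 hold (need ≥2) → not satisfied.
Under paragraph 6: Regulated Scheme (paragraph 13)? yes; and Registered Proposal (paragraph 1)? yes; and not a Tier VI Use (paragraph 5)? yes. So the proposal is a Class-P Works.

Yes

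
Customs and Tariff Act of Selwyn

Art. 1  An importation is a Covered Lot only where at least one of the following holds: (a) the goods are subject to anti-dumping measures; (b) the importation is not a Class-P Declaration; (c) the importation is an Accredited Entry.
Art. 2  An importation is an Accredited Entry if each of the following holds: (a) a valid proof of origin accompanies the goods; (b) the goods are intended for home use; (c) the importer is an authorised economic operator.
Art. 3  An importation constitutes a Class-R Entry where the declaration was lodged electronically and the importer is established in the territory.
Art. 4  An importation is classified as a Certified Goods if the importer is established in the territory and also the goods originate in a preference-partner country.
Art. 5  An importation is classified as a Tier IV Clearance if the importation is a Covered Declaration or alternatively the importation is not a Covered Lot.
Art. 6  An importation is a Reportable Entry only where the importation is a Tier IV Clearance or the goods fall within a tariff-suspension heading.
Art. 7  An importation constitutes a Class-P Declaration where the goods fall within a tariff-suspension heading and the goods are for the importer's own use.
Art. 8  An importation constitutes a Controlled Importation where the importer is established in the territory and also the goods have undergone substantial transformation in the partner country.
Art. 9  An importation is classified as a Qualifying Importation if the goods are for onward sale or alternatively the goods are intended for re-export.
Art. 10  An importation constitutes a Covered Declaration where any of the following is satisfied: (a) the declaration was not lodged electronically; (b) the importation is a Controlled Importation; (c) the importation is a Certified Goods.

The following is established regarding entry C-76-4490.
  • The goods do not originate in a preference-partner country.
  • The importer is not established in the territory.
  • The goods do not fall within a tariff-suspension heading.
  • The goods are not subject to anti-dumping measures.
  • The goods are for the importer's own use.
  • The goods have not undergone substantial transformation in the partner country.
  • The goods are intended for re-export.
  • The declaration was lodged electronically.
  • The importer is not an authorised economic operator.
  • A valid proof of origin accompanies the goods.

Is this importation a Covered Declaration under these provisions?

No

Under article 8: the importer is established in the territory? no; and the goods have undergone substantial transformation in the partner country? no. So the importation is not a Controlled Importation.
Under article 4: the importer is established in the territory? no; and the goods originate in a preference-partner country? no. So the importation is not a Certified Goods.
Under article 10: the declaration was not lodged electronically? no; or Controlled Importation (article 8)? no; or Certified Goods (article 4)? no. So the importation is not a Covered Declaration.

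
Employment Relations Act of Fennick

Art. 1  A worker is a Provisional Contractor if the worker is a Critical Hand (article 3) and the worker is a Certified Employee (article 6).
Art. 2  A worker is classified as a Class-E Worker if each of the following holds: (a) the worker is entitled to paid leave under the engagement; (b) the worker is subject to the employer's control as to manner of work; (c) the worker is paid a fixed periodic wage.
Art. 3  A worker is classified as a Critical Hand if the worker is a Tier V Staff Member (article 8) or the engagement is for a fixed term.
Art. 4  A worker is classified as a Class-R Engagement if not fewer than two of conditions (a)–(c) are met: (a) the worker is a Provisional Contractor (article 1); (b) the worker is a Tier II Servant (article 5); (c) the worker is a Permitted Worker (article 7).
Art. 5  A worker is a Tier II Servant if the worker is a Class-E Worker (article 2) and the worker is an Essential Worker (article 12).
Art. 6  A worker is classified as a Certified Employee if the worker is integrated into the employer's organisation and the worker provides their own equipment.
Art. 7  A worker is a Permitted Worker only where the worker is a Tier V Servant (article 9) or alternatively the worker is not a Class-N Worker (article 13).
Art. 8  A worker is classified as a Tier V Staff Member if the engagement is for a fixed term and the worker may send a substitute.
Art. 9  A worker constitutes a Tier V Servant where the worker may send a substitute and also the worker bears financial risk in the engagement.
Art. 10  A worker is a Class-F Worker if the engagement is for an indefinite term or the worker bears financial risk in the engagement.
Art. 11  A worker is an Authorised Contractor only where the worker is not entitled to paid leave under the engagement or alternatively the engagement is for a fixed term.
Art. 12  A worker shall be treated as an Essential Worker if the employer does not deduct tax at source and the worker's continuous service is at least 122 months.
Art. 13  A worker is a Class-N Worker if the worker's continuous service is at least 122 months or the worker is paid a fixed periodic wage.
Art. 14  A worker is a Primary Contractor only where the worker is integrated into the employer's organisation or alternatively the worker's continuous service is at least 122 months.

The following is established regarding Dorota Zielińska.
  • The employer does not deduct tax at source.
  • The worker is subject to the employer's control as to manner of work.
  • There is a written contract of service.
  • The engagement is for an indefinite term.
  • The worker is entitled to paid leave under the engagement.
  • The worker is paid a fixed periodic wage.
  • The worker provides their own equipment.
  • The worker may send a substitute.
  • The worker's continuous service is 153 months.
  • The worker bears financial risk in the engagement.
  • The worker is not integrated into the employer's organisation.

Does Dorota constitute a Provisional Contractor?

No

Under article 8: the engagement is for a fixed term? no; and the worker may send a substitute? yes. So the worker is not a Tier V Staff Member.
Under article 3: Tier V Staff Member (article 8)? no; or the engagement is for a fixed term? no. So the worker is not a Critical Hand.
Under article 6: the worker is integrated into the employer's organisation? no; and the worker provides their own equipment? yes. So the worker is not a Certified Employee.
Under article 1: Critical Hand (article 3)? no; and Certified Employee (article 6)? no. So the worker is not a Provisional Contractor.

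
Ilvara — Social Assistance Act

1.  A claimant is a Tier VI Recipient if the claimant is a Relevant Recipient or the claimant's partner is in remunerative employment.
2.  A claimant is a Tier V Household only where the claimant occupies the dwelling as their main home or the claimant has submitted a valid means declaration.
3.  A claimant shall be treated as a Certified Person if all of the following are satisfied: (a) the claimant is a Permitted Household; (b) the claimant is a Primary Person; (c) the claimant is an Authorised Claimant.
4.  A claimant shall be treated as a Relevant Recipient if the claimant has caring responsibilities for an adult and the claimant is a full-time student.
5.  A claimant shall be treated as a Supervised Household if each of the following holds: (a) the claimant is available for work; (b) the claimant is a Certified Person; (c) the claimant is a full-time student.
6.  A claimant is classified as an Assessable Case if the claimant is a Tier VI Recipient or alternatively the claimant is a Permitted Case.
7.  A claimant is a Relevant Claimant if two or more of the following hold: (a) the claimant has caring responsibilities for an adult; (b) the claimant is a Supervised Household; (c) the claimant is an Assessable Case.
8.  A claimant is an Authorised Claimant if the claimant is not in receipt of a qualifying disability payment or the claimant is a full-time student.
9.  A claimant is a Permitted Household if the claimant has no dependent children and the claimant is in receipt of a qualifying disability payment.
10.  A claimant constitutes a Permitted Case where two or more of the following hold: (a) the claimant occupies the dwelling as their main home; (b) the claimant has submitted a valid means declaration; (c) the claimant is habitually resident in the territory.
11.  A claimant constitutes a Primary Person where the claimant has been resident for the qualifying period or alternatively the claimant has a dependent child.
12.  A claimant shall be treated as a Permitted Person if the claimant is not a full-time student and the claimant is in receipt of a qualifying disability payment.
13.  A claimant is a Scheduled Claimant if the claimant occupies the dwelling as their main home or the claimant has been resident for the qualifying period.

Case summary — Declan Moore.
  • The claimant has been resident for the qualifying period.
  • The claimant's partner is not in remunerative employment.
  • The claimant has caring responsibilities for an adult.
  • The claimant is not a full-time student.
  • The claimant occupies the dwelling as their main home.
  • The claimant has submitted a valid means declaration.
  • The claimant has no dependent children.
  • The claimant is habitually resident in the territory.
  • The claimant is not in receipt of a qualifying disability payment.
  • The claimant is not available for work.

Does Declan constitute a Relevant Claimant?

Yes

paragraph 9 — Permitted Household: [the claimant has no dependent children? yes] AND [the claimant is in receipt of a qualifying disability payment? no] → not satisfied.
paragraph 11 — Primary Person: [the claimant has been resident for the qualifying period? yes] OR [the claimant has a dependent child? no] → satisfied.
paragraph 8 — Authorised Claimant: [the claimant is not in receipt of a qualifying disability payment? yes] OR [the claimant is a full-time student? no] → satisfied.
paragraph 3 — Certified Person: [Permitted Household (paragraph 9)? no] AND [Primary Person (paragraph 11)? yes] AND [Authorised Claimant (paragraph 8)? yes] → not satisfied.
paragraph 5 — Supervised Household: [the claimant is available for work? no] AND [Certified Person (paragraph 3)? no] AND [the claimant is a full-time student? no] → not satisfied.
paragraph 4 — Relevant Recipient: [the claimant has caring responsibilities for an adult? yes] AND [the claimant is a full-time student? no] → not satisfied.
paragraph 1 — Tier VI Recipient: [Relevant Recipient (paragraph 4)? no] OR [the claimant's partner is in remunerative employment? no] → not satisfied.
paragraph 10 — Permitted Case: the claimant occupies the dwelling as their main home? yes; the claimant has submitted a valid means declaration? yes; the claimant is habitually resident in the territory? yes — 3 of 3 hold (need ≥2) → satisfied.
paragraph 6 — Assessable Case: [Tier VI Recipient (paragraph 1)? no] OR [Permitted Case (paragraph 10)? yes] → satisfied.
paragraph 7 — Relevant Claimant: the claimant has caring responsibilities for an adult? yes; Supervised Household (paragraph 5)? no; Assessable Case (paragraph 6)? yes — 2 of 3 hold (need ≥2) → satisfied.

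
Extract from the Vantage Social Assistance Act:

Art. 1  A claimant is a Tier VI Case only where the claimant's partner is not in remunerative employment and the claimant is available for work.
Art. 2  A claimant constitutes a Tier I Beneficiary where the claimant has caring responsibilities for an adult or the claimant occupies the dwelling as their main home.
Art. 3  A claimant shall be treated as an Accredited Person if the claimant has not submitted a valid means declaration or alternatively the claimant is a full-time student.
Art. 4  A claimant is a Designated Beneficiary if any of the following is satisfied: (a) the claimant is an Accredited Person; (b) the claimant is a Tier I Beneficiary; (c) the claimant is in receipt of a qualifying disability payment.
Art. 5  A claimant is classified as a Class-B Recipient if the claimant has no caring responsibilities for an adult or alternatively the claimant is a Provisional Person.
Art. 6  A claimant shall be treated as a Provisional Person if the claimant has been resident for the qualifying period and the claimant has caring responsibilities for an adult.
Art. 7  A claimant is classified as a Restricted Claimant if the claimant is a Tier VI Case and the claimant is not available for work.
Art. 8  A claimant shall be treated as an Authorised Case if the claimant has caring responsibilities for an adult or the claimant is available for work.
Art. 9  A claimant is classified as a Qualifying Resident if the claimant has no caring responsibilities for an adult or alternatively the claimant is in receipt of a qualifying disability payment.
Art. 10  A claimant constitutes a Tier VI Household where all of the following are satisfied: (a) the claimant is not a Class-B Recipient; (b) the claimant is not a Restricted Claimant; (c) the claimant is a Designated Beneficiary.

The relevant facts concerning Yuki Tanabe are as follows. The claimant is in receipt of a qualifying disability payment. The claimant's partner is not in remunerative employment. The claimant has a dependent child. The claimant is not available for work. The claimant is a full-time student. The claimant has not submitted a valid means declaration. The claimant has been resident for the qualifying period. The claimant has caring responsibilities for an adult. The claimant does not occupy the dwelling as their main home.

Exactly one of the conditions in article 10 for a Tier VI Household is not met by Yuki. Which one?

article 6 — Provisional Person: [the claimant has been resident for the qualifying period? yes] AND [the claimant has caring responsibilities for an adult? yes] → satisfied.
article 5 — Class-B Recipient: [the claimant has no caring responsibilities for an adult? no] OR [Provisional Person (article 6)? yes] → satisfied.
article 1 — Tier VI Case: [the claimant's partner is not in remunerative employment? yes] AND [the claimant is available for work? no] → not satisfied.
article 7 — Restricted Claimant: [Tier VI Case (article 1)? no] AND [the claimant is not available for work? yes] → not satisfied.
article 3 — Accredited Person: [the claimant has not submitted a valid means declaration? yes] OR [the claimant is a full-time student? yes] → satisfied.
article 2 — Tier I Beneficiary: [the claimant has caring responsibilities for an adult? yes] OR [the claimant occupies the dwelling as their main home? no] → satisfied.
article 4 — Designated Beneficiary: [Accredited Person (article 3)? yes] OR [Tier I Beneficiary (article 2)? yes] OR [the claimant is in receipt of a qualifying disability payment? yes] → satisfied.
article 10 — Tier VI Household: [not a Class-B Recipient (article 5)? no] AND [not a Restricted Claimant (article 7)? yes] AND [Designated Beneficiary (article 4)? yes] → not satisfied.

Class-B Recipient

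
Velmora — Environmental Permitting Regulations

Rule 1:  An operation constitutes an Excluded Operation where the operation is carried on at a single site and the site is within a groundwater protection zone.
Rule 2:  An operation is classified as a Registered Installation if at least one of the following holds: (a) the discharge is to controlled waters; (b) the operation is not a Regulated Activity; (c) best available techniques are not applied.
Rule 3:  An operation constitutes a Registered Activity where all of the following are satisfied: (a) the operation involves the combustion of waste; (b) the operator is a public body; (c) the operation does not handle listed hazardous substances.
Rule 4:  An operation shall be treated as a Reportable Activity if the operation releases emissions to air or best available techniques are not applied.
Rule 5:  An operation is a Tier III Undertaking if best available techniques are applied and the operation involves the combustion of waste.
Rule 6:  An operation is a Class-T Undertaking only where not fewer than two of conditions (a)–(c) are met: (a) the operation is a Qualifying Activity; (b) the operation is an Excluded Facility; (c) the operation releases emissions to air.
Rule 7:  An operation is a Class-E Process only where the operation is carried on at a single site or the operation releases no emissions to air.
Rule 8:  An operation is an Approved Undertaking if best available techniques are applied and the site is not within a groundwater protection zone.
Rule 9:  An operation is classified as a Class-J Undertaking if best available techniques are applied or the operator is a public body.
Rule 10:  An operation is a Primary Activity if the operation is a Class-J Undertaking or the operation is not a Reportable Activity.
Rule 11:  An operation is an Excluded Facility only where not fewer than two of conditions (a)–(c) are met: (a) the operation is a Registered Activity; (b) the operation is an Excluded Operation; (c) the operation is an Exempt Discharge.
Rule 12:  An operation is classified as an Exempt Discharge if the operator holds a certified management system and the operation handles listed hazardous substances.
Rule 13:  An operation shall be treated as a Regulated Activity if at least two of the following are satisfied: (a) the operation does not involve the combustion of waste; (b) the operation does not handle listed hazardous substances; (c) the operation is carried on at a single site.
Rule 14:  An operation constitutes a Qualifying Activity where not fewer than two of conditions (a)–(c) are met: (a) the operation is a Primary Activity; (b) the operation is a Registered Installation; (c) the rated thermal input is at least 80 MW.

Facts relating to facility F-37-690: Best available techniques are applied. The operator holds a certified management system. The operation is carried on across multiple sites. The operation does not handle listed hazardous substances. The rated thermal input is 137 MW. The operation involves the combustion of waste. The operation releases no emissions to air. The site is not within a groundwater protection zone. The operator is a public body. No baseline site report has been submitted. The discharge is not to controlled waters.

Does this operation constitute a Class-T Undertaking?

No

rule 9 — Class-J Undertaking: [best available techniques are applied? yes] OR [the operator is a public body? yes] → satisfied.
rule 4 — Reportable Activity: [the operation releases emissions to air? no] OR [best available techniques are not applied? no] → not satisfied.
rule 10 — Primary Activity: [Class-J Undertaking (rule 9)? yes] OR [not a Reportable Activity (rule 4)? yes] → satisfied.
rule 13 — Regulated Activity: the operation does not involve the combustion of waste? no; the operation does not handle listed hazardous substances? yes; the operation is carried on at a single site? no — 1 of 3 hold (need ≥2) → not satisfied.
rule 2 — Registered Installation: [the discharge is to controlled waters? no] OR [not a Regulated Activity (rule 13)? yes] OR [best available techniques are not applied? no] → satisfied.
rule 14 — Qualifying Activity: Primary Activity (rule 10)? yes; Registered Installation (rule 2)? yes; rated thermal input: 137 MW ≥ 80 MW? yes — 3 of 3 hold (need ≥2) → satisfied.
rule 3 — Registered Activity: [the operation involves the combustion of waste? yes] AND [the operator is a public body? yes] AND [the operation does not handle listed hazardous substances? yes] → satisfied.
rule 1 — Excluded Operation: [the operation is carried on at a single site? no] AND [the site is within a groundwater protection zone? no] → not satisfied.
rule 12 — Exempt Discharge: [the operator holds a certified management system? yes] AND [the operation handles listed hazardous substances? no] → not satisfied.
rule 11 — Excluded Facility: Registered Activity (rule 3)? yes; Excluded Operation (rule 1)? no; Exempt Discharge (rule 12)? no — 1 of 3 hold (need ≥2) → not satisfied.
rule 6 — Class-T Undertaking: Qualifying Activity (rule 14)? yes; Excluded Facility (rule 11)? no; the operation releases emissions to air? no — 1 of 3 hold (need ≥2) → not satisfied.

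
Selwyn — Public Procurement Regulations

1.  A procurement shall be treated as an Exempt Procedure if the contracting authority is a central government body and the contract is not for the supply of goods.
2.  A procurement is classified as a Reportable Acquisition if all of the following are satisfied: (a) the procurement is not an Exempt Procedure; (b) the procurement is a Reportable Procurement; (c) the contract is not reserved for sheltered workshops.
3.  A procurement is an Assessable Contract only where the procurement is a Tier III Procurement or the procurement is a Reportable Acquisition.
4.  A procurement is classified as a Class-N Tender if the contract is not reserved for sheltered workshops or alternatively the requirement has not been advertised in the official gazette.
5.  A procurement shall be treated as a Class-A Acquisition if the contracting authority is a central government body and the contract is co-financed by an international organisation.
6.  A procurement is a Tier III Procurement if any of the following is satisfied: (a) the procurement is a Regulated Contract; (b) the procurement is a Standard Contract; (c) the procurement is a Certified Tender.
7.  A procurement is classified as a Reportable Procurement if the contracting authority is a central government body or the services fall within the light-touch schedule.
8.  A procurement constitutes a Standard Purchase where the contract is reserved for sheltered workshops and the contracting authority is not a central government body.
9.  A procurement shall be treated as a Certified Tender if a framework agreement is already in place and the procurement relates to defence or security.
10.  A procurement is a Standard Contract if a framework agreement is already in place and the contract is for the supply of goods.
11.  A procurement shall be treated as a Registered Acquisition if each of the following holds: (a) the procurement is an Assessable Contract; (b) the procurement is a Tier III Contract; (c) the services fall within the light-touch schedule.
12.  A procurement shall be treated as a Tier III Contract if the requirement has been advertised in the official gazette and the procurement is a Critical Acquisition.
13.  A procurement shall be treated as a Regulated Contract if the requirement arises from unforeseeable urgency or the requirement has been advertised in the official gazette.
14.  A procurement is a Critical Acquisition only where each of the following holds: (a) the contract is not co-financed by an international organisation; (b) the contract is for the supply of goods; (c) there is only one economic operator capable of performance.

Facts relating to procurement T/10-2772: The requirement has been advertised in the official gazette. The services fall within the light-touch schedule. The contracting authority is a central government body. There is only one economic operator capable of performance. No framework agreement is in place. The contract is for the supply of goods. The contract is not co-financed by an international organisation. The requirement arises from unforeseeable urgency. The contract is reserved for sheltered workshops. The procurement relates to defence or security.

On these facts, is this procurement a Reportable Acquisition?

paragraph 1 — Exempt Procedure: [the contracting authority is a central government body? yes] AND [the contract is not for the supply of goods? no] → not satisfied.
paragraph 7 — Reportable Procurement: [the contracting authority is a central government body? yes] OR [the services fall within the light-touch schedule? yes] → satisfied.
paragraph 2 — Reportable Acquisition: [not an Exempt Procedure (paragraph 1)? yes] AND [Reportable Procurement (paragraph 7)? yes] AND [the contract is not reserved for sheltered workshops? no] → not satisfied.

No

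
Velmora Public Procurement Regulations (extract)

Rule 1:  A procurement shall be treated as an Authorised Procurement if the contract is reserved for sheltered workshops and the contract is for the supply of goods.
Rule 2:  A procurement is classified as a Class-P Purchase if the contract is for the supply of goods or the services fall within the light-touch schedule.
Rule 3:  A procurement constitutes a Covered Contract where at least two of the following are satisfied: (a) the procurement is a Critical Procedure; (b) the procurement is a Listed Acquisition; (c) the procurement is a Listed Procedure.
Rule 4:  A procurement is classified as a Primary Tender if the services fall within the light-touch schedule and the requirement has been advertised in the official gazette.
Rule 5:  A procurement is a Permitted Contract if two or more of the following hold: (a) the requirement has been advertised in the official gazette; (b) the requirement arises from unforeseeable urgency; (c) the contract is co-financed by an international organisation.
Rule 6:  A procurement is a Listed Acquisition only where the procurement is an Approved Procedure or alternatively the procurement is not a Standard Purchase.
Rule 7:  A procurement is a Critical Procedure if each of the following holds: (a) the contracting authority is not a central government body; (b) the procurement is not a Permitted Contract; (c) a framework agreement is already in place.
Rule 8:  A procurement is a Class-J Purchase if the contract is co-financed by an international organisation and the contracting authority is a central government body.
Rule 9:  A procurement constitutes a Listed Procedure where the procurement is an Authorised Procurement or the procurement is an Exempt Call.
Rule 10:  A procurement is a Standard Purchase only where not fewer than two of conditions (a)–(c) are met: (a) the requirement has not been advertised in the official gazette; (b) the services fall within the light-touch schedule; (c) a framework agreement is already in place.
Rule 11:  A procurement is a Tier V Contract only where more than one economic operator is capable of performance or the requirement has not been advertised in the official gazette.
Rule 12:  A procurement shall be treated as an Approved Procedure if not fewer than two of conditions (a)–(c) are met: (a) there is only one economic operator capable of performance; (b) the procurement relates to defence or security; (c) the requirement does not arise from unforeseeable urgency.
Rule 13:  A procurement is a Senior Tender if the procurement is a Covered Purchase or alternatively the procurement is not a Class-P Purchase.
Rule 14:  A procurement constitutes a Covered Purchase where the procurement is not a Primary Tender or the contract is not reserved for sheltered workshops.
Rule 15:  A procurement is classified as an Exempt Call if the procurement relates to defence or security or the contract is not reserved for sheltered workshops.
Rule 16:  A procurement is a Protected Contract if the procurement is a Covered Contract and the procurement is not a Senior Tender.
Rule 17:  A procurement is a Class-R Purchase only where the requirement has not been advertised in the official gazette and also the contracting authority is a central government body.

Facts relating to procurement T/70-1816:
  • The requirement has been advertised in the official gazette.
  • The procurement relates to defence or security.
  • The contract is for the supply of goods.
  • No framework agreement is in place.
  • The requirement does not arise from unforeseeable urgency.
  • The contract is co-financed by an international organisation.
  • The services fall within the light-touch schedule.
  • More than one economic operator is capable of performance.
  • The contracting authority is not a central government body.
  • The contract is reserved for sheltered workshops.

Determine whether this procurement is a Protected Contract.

Yes

rule 5 — Permitted Contract: the requirement has been advertised in the official gazette? yes; the requirement arises from unforeseeable urgency? no; the contract is co-financed by an international organisation? yes — 2 of 3 hold (need ≥2) → satisfied.
rule 7 — Critical Procedure: [the contracting authority is not a central government body? yes] AND [not a Permitted Contract (rule 5)? no] AND [a framework agreement is already in place? no] → not satisfied.
rule 12 — Approved Procedure: there is only one economic operator capable of performance? no; the procurement relates to defence or security? yes; the requirement does not arise from unforeseeable urgency? yes — 2 of 3 hold (need ≥2) → satisfied.
rule 10 — Standard Purchase: the requirement has not been advertised in the official gazette? no; the services fall within the light-touch schedule? yes; a framework agreement is already in place? no — 1 of 3 hold (need ≥2) → not satisfied.
rule 6 — Listed Acquisition: [Approved Procedure (rule 12)? yes] OR [not a Standard Purchase (rule 10)? yes] → satisfied.
rule 1 — Authorised Procurement: [the contract is reserved for sheltered workshops? yes] AND [the contract is for the supply of goods? yes] → satisfied.
rule 15 — Exempt Call: [the procurement relates to defence or security? yes] OR [the contract is not reserved for sheltered workshops? no] → satisfied.
rule 9 — Listed Procedure: [Authorised Procurement (rule 1)? yes] OR [Exempt Call (rule 15)? yes] → satisfied.
rule 3 — Covered Contract: Critical Procedure (rule 7)? no; Listed Acquisition (rule 6)? yes; Listed Procedure (rule 9)? yes — 2 of 3 hold (need ≥2) → satisfied.
rule 4 — Primary Tender: [the services fall within the light-touch schedule? yes] AND [the requirement has been advertised in the official gazette? yes] → satisfied.
rule 14 — Covered Purchase: [not a Primary Tender (rule 4)? no] OR [the contract is not reserved for sheltered workshops? no] → not satisfied.
rule 2 — Class-P Purchase: [the contract is for the supply of goods? yes] OR [the services fall within the light-touch schedule? yes] → satisfied.
rule 13 — Senior Tender: [Covered Purchase (rule 14)? no] OR [not a Class-P Purchase (rule 2)? no] → not satisfied.
rule 16 — Protected Contract: [Covered Contract (rule 3)? yes] AND [not a Senior Tender (rule 13)? yes] → satisfied.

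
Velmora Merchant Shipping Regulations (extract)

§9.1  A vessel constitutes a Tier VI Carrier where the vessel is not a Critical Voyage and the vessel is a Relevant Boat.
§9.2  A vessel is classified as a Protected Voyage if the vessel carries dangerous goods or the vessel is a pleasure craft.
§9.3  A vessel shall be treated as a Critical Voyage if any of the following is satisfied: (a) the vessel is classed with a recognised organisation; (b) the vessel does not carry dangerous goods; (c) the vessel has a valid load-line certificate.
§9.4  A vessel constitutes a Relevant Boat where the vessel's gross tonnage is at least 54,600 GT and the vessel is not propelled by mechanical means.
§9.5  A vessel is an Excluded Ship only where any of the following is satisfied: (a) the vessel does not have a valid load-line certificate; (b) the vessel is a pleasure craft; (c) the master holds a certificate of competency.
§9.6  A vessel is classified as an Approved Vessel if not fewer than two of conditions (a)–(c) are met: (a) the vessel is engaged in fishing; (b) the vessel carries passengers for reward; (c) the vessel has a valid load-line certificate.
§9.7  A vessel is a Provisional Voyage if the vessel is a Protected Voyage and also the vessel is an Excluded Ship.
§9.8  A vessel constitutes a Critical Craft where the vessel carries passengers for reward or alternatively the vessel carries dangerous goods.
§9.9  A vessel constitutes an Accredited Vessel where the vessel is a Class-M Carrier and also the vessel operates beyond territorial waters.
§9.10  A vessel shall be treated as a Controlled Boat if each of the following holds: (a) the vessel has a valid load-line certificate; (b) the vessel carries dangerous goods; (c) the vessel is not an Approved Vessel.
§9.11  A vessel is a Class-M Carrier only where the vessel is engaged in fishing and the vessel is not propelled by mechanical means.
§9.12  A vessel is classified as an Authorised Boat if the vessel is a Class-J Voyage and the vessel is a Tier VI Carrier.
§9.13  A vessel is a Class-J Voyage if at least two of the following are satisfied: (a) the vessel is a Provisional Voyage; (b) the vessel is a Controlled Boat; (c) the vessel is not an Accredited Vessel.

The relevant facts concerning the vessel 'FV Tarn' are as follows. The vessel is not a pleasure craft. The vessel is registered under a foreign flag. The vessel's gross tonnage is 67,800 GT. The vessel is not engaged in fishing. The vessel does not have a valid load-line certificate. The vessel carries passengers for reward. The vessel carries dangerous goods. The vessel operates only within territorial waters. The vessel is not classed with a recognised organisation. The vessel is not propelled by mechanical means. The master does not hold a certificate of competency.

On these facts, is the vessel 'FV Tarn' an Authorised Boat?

Under §9.2: the vessel carries dangerous goods? yes; or the vessel is a pleasure craft? no. So the vessel is a Protected Voyage.
Under §9.5: the vessel does not have a valid load-line certificate? yes; or the vessel is a pleasure craft? no; or the master holds a certificate of competency? no. So the vessel is an Excluded Ship.
Under §9.7: Protected Voyage (§9.2)? yes; and Excluded Ship (§9.5)? yes. So the vessel is a Provisional Voyage.
Under §9.6: the vessel is engaged in fishing? no; the vessel carries passengers for reward? yes; the vessel has a valid load-line certificate? no — 1 of 3 hold (need ≥2) → not satisfied.
Under §9.10: the vessel has a valid load-line certificate? no; and the vessel carries dangerous goods? yes; and not an Approved Vessel (§9.6)? yes. So the vessel is not a Controlled Boat.
Under §9.11: the vessel is engaged in fishing? no; and the vessel is not propelled by mechanical means? yes. So the vessel is not a Class-M Carrier.
Under §9.9: Class-M Carrier (§9.11)? no; and the vessel operates beyond territorial waters? no. So the vessel is not an Accredited Vessel.
Under §9.13: Provisional Voyage (§9.7)? yes; Controlled Boat (§9.10)? no; not an Accredited Vessel (§9.9)? yes — 2 of 3 hold (need ≥2) → satisfied.
Under §9.3: the vessel is classed with a recognised organisation? no; or the vessel does not carry dangerous goods? no; or the vessel has a valid load-line certificate? no. So the vessel is not a Critical Voyage.
Under §9.4: vessel's gross tonnage: 67,800 GT ≥ 54,600 GT? yes; and the vessel is not propelled by mechanical means? yes. So the vessel is a Relevant Boat.
Under §9.1: not a Critical Voyage (§9.3)? yes; and Relevant Boat (§9.4)? yes. So the vessel is a Tier VI Carrier.
Under §9.12: Class-J Voyage (§9.13)? yes; and Tier VI Carrier (§9.1)? yes. So the vessel is an Authorised Boat.

Yes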